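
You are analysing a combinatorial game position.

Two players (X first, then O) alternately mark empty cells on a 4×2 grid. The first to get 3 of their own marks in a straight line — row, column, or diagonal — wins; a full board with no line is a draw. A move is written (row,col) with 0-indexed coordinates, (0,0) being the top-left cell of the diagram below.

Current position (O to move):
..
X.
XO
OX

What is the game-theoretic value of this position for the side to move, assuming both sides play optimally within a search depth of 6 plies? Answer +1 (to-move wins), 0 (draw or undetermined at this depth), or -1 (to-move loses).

value(../X./XO/OX, O) = 0

ply 1, O at ../X./XO/OX | (0,0)=+0→O./X./XO/OX*; (0,1)=-1→.O/X./XO/OX; (1,1)=-1→../XO/XO/OX
ply 2, X at O./X./XO/OX | (0,1)=+0→OX/X./XO/OX*; (1,1)=+0→O./XX/XO/OX
ply 3, O at OX/X./XO/OX | (1,1)=+0→OX/XO/XO/OX*
ply 4: OX/XO/XO/OX is terminal +0 (X); from ../X./XO/OX depth 6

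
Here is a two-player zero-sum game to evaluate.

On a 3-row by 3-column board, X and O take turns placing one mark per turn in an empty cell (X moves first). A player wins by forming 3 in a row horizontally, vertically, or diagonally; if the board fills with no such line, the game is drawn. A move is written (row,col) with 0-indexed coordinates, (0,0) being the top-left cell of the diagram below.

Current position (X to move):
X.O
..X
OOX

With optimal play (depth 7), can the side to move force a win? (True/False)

[X.O/..X/OOX] X move#1: (0,1):-1/XXO/..X/OOX, (1,0):-1/X.O/X.X/OOX, (1,1):+1/X.O/.XX/OOX*
[X.O/.XX/OOX] end (terminal -1, O#2); searched X.O/..X/OOX to 7

X winning at [X.O/..X/OOX]: True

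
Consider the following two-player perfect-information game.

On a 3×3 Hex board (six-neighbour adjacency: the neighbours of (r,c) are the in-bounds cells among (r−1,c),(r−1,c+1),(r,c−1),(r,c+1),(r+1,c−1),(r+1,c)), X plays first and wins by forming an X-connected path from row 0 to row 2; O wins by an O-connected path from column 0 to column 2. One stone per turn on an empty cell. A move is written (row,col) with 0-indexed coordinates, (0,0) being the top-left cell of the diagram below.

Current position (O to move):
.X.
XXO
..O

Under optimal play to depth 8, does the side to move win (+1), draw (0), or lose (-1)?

ply 1, O at .X./XXO/..O | (0,0)=-1→OX./XXO/..O*; (0,2)=-1→.XO/XXO/..O; (2,0)=-1→.X./XXO/O.O; (2,1)=-1→.X./XXO/.OO
ply 2, X at OX./XXO/..O | (0,2)=+1→OXX/XXO/..O*; (2,0)=+1→OX./XXO/X.O; (2,1)=+1→OX./XXO/.XO
ply 3, O at OXX/XXO/..O | (2,0)=-1→OXX/XXO/O.O*; (2,1)=-1→OXX/XXO/.OO
ply 4, X at OXX/XXO/O.O | (2,1)=+1→OXX/XXO/OXO*
ply 5: OXX/XXO/OXO is terminal -1 (O); from .X./XXO/..O depth 8

value(.X./XXO/..O, O) = -1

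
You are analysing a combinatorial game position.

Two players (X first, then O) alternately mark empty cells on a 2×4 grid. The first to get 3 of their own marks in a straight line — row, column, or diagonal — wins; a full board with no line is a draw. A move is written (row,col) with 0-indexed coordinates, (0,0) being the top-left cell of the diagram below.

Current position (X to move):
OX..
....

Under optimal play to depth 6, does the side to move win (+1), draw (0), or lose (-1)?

p1 X@[OX../....]: (0,2)[OXX./....]+0* (0,3)[OX.X/....]+0 (1,0)[OX../X...]+0 (1,1)[OX../.X..]+0 (1,2)[OX../..X.]+0 (1,3)[OX../...X]+0
p2 O@[OXX./....]: (0,3)[OXXO/....]+0* (1,0)[OXX./O...]-1 (1,1)[OXX./.O..]-1 (1,2)[OXX./..O.]-1 (1,3)[OXX./...O]-1
p3 X@[OXXO/....]: (1,0)[OXXO/X...]+0* (1,1)[OXXO/.X..]+0 (1,2)[OXXO/..X.]+0 (1,3)[OXXO/...X]+0
p4 O@[OXXO/X...]: (1,1)[OXXO/XO..]+0* (1,2)[OXXO/X.O.]+0 (1,3)[OXXO/X..O]+0
p5 X@[OXXO/XO..]: (1,2)[OXXO/XOX.]+0* (1,3)[OXXO/XO.X]+0
p6 O@[OXXO/XOX.]: (1,3)[OXXO/XOXO]+0*
p7 X@[OXXO/XOXO] terminal +0; root [OX../....] d6

value(OX../...., X) = 0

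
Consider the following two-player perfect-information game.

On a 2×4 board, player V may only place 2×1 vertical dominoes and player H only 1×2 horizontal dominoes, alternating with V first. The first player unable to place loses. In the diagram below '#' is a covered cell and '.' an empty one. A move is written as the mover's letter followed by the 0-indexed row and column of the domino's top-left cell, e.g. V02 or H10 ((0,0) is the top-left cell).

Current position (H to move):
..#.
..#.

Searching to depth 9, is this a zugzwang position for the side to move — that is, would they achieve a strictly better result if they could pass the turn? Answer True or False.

[..#./..#.] H move#1: H00:+1/###./..#.*, H10:+1/..#./###.
[###./..#.] V move#2: V03:-1/####/..##*
[####/..##] H move#3: H10:+1/####/####*
[####/####] end (terminal -1, V#4); searched ..#./..#. to 9
pass branch (V moves first from the same position):
  | [..#./..#.] V move#1: V00:+1/#.#./#.#.*, V01:+1/.##./.##., V03:-1/..##/..##
  | [#.#./#.#.] end (terminal -1, H#2); searched ..#./..#. to 9
H moving scores +1; H passing scores -1

zugzwang(..#./..#., H) = False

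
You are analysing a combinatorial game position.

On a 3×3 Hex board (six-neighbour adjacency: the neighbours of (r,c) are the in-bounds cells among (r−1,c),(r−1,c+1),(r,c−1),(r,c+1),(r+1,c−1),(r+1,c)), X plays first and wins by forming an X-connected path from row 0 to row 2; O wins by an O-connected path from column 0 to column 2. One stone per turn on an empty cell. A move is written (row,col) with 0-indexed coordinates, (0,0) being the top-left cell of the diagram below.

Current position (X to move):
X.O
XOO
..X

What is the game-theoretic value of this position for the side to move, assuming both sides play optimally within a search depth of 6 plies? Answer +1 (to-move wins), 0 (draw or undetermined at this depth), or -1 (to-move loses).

ply 1, X at X.O/XOO/..X | (0,1)=-1→XXO/XOO/..X; (2,0)=+1→X.O/XOO/X.X*; (2,1)=-1→X.O/XOO/.XX
ply 2: X.O/XOO/X.X is terminal -1 (O); from X.O/XOO/..X depth 6

value(X.O/XOO/..X, X) = +1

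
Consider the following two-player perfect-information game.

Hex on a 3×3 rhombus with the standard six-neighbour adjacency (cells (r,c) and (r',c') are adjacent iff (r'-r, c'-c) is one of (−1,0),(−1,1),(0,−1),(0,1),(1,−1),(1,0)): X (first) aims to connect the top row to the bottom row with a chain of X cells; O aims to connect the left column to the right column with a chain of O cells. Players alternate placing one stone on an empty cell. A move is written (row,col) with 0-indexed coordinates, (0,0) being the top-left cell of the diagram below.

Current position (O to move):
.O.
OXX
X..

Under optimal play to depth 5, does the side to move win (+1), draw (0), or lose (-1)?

p1 O@[.O./OXX/X..]: (0,0)[OO./OXX/X..]-1 (0,2)[.OO/OXX/X..]+1* (2,1)[.O./OXX/XO.]-1 (2,2)[.O./OXX/X.O]-1
p2 X@[.OO/OXX/X..] terminal -1; root [.O./OXX/X..] d5

value(.O./OXX/X.., O) = +1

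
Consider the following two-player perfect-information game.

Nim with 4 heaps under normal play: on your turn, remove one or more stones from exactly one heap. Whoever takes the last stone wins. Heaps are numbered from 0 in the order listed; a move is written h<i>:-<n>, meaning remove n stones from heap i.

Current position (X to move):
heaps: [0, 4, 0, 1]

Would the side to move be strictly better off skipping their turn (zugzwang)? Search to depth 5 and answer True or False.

zugzwang((0,4,0,1), X) = False

[(0,4,0,1)] X move#1: h1:-1:-1/(0,3,0,1), h1:-2:-1/(0,2,0,1), h1:-3:+1/(0,1,0,1)*, h1:-4:-1/(0,0,0,1), h3:-1:-1/(0,4,0,0)
[(0,1,0,1)] O move#2: h1:-1:-1/(0,0,0,1)*, h3:-1:-1/(0,1,0,0)
[(0,0,0,1)] X move#3: h3:-1:+1/(0,0,0,0)*
[(0,0,0,0)] end (terminal -1, O#4); searched (0,4,0,1) to 5
if X skipped the turn, O would face:
~ [(0,4,0,1)] O move#1: h1:-1:-1/(0,3,0,1), h1:-2:-1/(0,2,0,1), h1:-3:+1/(0,1,0,1)*, h1:-4:-1/(0,0,0,1), h3:-1:-1/(0,4,0,0)
~ [(0,1,0,1)] X move#2: h1:-1:-1/(0,0,0,1)*, h3:-1:-1/(0,1,0,0)
~ [(0,0,0,1)] O move#3: h3:-1:+1/(0,0,0,0)*
~ [(0,0,0,0)] end (terminal -1, X#4); searched (0,4,0,1) to 5
compare (X): move=+1 vs pass=-1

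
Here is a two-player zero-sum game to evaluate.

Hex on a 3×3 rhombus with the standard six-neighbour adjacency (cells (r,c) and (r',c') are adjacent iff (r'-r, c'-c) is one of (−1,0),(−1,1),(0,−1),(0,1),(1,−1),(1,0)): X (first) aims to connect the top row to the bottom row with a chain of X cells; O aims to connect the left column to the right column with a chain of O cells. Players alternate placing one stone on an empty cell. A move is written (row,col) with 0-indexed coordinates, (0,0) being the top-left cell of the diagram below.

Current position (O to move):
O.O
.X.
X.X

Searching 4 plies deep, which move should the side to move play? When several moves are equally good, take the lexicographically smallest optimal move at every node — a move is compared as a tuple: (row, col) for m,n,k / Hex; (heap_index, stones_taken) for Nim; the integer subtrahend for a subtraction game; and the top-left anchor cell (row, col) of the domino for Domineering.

ply 1, O at O.O/.X./X.X | (0,1)=+1→OOO/.X./X.X*; (1,0)=-1→O.O/OX./X.X; (1,2)=-1→O.O/.XO/X.X; (2,1)=-1→O.O/.X./XOX
ply 2: OOO/.X./X.X is terminal -1 (X); from O.O/.X./X.X depth 4

O's best at [O.O/.X./X.X]: (0,1)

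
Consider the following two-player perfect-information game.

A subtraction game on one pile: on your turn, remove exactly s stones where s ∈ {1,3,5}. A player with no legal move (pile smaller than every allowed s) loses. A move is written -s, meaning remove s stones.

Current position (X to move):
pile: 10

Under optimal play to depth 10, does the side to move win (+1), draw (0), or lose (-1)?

p1 X@[10]: -1[9]-1* -3[7]-1 -5[5]-1
p2 O@[9]: -1[8]+1* -3[6]+1 -5[4]+1
p3 X@[8]: -1[7]-1* -3[5]-1 -5[3]-1
p4 O@[7]: -1[6]+1* -3[4]+1 -5[2]+1
p5 X@[6]: -1[5]-1* -3[3]-1 -5[1]-1
p6 O@[5]: -1[4]+1* -3[2]+1 -5[0]+1
p7 X@[4]: -1[3]-1* -3[1]-1
p8 O@[3]: -1[2]+1* -3[0]+1
p9 X@[2]: -1[1]-1*
p10 O@[1]: -1[0]+1*
p11 X@[0] terminal -1; root [10] d10

value(10, X) = -1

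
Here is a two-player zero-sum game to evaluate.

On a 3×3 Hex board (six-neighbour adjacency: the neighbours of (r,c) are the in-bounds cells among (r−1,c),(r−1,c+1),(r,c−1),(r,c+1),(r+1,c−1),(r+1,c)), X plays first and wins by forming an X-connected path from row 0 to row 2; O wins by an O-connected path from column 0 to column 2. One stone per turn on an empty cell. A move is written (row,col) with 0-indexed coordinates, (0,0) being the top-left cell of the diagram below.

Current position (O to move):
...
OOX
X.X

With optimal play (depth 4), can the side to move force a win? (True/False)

O winning at [.../OOX/X.X]: True

ply 1, O at .../OOX/X.X | (0,0)=-1→O../OOX/X.X; (0,1)=-1→.O./OOX/X.X; (0,2)=+1→..O/OOX/X.X*; (2,1)=-1→.../OOX/XOX
ply 2: ..O/OOX/X.X is terminal -1 (X); from .../OOX/X.X depth 4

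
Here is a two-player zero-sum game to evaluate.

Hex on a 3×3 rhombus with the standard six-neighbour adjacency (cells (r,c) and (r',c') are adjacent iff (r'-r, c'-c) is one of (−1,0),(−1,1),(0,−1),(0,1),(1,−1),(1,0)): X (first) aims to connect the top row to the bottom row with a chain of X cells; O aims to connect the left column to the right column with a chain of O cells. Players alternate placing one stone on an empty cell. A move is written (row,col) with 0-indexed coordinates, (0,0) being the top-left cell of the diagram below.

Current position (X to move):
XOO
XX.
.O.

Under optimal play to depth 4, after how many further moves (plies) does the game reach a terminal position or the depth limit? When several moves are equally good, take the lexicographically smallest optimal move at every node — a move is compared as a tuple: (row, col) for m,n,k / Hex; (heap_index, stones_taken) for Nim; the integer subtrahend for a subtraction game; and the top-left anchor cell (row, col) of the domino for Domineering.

p1 X@[XOO/XX./.O.]: (1,2)[XOO/XXX/.O.]+1* (2,0)[XOO/XX./XO.]+1 (2,2)[XOO/XX./.OX]+1
p2 O@[XOO/XXX/.O.]: (2,0)[XOO/XXX/OO.]-1* (2,2)[XOO/XXX/.OO]-1
p3 X@[XOO/XXX/OO.]: (2,2)[XOO/XXX/OOX]+1*
p4 O@[XOO/XXX/OOX] terminal -1; root [XOO/XX./.O.] d4

PV length from [XOO/XX./.O.]: 3 plies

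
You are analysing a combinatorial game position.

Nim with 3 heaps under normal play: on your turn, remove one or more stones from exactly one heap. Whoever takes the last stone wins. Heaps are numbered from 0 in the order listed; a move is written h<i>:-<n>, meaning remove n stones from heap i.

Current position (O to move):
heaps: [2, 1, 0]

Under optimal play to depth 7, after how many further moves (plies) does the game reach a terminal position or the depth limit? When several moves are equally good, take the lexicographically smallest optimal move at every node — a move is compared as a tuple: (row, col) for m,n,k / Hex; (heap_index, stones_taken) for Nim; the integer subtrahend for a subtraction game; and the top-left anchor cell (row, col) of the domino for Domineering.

ply 1, O at (2,1,0) | h0:-1=+1→(1,1,0)*; h0:-2=-1→(0,1,0); h1:-1=-1→(2,0,0)
ply 2, X at (1,1,0) | h0:-1=-1→(0,1,0)*; h1:-1=-1→(1,0,0)
ply 3, O at (0,1,0) | h1:-1=+1→(0,0,0)*
ply 4: (0,0,0) is terminal -1 (X); from (2,1,0) depth 7

PV length from [(2,1,0)]: 3 plies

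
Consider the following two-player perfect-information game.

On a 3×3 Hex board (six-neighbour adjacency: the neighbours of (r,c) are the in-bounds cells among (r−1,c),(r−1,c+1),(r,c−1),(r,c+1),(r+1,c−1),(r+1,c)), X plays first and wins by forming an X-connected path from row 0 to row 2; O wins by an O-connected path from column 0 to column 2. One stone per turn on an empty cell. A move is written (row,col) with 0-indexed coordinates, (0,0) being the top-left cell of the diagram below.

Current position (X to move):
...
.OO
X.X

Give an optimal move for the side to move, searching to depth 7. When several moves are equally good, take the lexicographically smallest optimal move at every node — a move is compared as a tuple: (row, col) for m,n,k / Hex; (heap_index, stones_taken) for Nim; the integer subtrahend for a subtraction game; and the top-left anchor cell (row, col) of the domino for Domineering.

X's best at [.../.OO/X.X]: (1,0)

ply 1, X at .../.OO/X.X | (0,0)=-1→X../.OO/X.X; (0,1)=-1→.X./.OO/X.X; (0,2)=-1→..X/.OO/X.X; (1,0)=+1→.../XOO/X.X*; (2,1)=-1→.../.OO/XXX
ply 2, O at .../XOO/X.X | (0,0)=-1→O../XOO/X.X*; (0,1)=-1→.O./XOO/X.X; (0,2)=-1→..O/XOO/X.X; (2,1)=-1→.../XOO/XOX
ply 3, X at O../XOO/X.X | (0,1)=+1→OX./XOO/X.X*; (0,2)=-1→O.X/XOO/X.X; (2,1)=-1→O../XOO/XXX
ply 4: OX./XOO/X.X is terminal -1 (O); from .../.OO/X.X depth 7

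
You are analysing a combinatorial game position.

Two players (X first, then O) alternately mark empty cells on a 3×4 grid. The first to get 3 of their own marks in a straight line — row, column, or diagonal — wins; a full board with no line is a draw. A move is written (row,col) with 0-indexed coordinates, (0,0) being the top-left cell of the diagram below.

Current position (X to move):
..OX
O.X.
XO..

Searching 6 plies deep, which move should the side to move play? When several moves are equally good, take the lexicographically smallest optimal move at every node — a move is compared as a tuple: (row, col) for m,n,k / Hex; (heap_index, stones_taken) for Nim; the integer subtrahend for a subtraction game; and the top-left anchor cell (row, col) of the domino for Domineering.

p1 X@[..OX/O.X./XO..]: (0,0)[X.OX/O.X./XO..]+0 (0,1)[.XOX/O.X./XO..]+0 (1,1)[..OX/OXX./XO..]+0 (1,3)[..OX/O.XX/XO..]+1* (2,2)[..OX/O.X./XOX.]-1 (2,3)[..OX/O.X./XO.X]+1
p2 O@[..OX/O.XX/XO..]: (0,0)[O.OX/O.XX/XO..]-1* (0,1)[.OOX/O.XX/XO..]-1 (1,1)[..OX/OOXX/XO..]-1 (2,2)[..OX/O.XX/XOO.]-1 (2,3)[..OX/O.XX/XO.O]-1
p3 X@[O.OX/O.XX/XO..]: (0,1)[OXOX/O.XX/XO..]+1* (1,1)[O.OX/OXXX/XO..]+1 (2,2)[O.OX/O.XX/XOX.]-1 (2,3)[O.OX/O.XX/XO.X]+1
p4 O@[OXOX/O.XX/XO..]: (1,1)[OXOX/OOXX/XO..]-1* (2,2)[OXOX/O.XX/XOO.]-1 (2,3)[OXOX/O.XX/XO.O]-1
p5 X@[OXOX/OOXX/XO..]: (2,2)[OXOX/OOXX/XOX.]+0 (2,3)[OXOX/OOXX/XO.X]+1*
p6 O@[OXOX/OOXX/XO.X] terminal -1; root [..OX/O.X./XO..] d6

X's best at [..OX/O.X./XO..]: (1,3)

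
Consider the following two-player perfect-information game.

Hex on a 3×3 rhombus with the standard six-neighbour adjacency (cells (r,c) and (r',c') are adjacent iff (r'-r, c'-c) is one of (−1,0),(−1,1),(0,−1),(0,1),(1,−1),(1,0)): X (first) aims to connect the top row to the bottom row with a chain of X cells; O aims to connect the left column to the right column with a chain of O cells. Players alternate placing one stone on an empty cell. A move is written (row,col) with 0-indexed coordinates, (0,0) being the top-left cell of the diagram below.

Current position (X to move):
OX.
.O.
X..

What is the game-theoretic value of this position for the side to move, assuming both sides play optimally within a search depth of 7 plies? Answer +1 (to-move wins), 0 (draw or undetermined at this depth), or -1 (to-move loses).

ply 1, X at OX./.O./X.. | (0,2)=+1→OXX/.O./X..*; (1,0)=+1→OX./XO./X..; (1,2)=+1→OX./.OX/X..; (2,1)=-1→OX./.O./XX.; (2,2)=-1→OX./.O./X.X
ply 2, O at OXX/.O./X.. | (1,0)=-1→OXX/OO./X..*; (1,2)=-1→OXX/.OO/X..; (2,1)=-1→OXX/.O./XO.; (2,2)=-1→OXX/.O./X.O
ply 3, X at OXX/OO./X.. | (1,2)=+1→OXX/OOX/X..*; (2,1)=-1→OXX/OO./XX.; (2,2)=-1→OXX/OO./X.X
ply 4, O at OXX/OOX/X.. | (2,1)=-1→OXX/OOX/XO.*; (2,2)=-1→OXX/OOX/X.O
ply 5, X at OXX/OOX/XO. | (2,2)=+1→OXX/OOX/XOX*
ply 6: OXX/OOX/XOX is terminal -1 (O); from OX./.O./X.. depth 7

value(OX./.O./X.., X) = +1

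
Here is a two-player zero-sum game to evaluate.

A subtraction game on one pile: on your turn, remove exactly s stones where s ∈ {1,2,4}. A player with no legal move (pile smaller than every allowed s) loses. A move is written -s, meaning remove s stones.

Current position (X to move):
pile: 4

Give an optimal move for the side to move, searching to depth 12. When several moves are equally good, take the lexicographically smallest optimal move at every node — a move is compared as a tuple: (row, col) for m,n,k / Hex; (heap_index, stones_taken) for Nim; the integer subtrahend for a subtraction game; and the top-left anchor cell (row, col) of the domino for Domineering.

p1 X@[4]: -1[3]+1* -2[2]-1 -4[0]+1
p2 O@[3]: -1[2]-1* -2[1]-1
p3 X@[2]: -1[1]-1 -2[0]+1*
p4 O@[0] terminal -1; root [4] d12

X's best at [4]: -1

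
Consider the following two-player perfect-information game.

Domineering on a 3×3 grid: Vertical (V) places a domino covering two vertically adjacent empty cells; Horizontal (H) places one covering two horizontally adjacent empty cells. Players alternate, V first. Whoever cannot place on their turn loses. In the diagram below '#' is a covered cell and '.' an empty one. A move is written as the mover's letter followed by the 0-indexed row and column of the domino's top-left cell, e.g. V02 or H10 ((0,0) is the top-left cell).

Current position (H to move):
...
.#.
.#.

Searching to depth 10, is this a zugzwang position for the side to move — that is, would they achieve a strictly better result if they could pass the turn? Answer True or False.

zugzwang(.../.#./.#., H) = False

p1 H@[.../.#./.#.]: H00[##./.#./.#.]-1* H01[.##/.#./.#.]-1
p2 V@[##./.#./.#.]: V02[###/.##/.#.]+1* V10[##./##./##.]+1 V12[##./.##/.##]+1
p3 H@[###/.##/.#.] terminal -1; root [.../.#./.#.] d10
suppose H passes — search the same position with V to move:
pass> p1 V@[.../.#./.#.]: V00[#../##./.#.]+1* V02[..#/.##/.#.]+1 V10[.../##./##.]+1 V12[.../.##/.##]+1
pass> p2 H@[#../##./.#.]: H01[###/##./.#.]-1*
pass> p3 V@[###/##./.#.]: V12[###/###/.##]+1*
pass> p4 H@[###/###/.##] terminal -1; root [.../.#./.#.] d10
for H: play -1, pass -1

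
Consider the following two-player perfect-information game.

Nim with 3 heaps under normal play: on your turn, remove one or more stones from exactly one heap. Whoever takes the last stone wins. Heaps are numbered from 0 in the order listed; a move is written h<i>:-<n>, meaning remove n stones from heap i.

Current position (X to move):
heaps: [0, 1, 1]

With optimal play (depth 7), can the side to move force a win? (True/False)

[(0,1,1)] X move#1: h1:-1:-1/(0,0,1)*, h2:-1:-1/(0,1,0)
[(0,0,1)] O move#2: h2:-1:+1/(0,0,0)*
[(0,0,0)] end (terminal -1, X#3); searched (0,1,1) to 7

X winning at [(0,1,1)]: False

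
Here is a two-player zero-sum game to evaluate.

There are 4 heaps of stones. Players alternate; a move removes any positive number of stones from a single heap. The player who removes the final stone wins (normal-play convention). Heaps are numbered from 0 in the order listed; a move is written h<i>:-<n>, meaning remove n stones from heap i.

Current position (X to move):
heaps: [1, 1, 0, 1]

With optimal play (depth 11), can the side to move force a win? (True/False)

ply 1, X at (1,1,0,1) | h0:-1=+1→(0,1,0,1)*; h1:-1=+1→(1,0,0,1); h3:-1=+1→(1,1,0,0)
ply 2, O at (0,1,0,1) | h1:-1=-1→(0,0,0,1)*; h3:-1=-1→(0,1,0,0)
ply 3, X at (0,0,0,1) | h3:-1=+1→(0,0,0,0)*
ply 4: (0,0,0,0) is terminal -1 (O); from (1,1,0,1) depth 11

X winning at [(1,1,0,1)]: True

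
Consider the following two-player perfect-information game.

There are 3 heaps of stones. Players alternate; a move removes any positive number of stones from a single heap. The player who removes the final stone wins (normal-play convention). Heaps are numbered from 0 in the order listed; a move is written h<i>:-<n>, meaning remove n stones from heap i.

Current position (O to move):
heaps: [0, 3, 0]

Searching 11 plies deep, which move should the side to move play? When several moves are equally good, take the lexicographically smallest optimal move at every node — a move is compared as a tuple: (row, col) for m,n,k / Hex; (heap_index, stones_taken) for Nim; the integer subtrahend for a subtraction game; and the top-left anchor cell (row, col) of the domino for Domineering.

O's best at [(0,3,0)]: h1:-3

[(0,3,0)] O move#1: h1:-1:-1/(0,2,0), h1:-2:-1/(0,1,0), h1:-3:+1/(0,0,0)*
[(0,0,0)] end (terminal -1, X#2); searched (0,3,0) to 11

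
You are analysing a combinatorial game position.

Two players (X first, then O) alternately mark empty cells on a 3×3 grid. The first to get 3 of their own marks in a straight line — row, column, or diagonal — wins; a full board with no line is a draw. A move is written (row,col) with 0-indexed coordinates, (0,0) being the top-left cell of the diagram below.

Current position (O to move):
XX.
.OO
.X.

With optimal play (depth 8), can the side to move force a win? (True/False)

ply 1, O at XX./.OO/.X. | (0,2)=+1→XXO/.OO/.X.*; (1,0)=+1→XX./OOO/.X.; (2,0)=-1→XX./.OO/OX.; (2,2)=-1→XX./.OO/.XO
ply 2, X at XXO/.OO/.X. | (1,0)=-1→XXO/XOO/.X.*; (2,0)=-1→XXO/.OO/XX.; (2,2)=-1→XXO/.OO/.XX
ply 3, O at XXO/XOO/.X. | (2,0)=+1→XXO/XOO/OX.*; (2,2)=+1→XXO/XOO/.XO
ply 4: XXO/XOO/OX. is terminal -1 (X); from XX./.OO/.X. depth 8

O winning at [XX./.OO/.X.]: True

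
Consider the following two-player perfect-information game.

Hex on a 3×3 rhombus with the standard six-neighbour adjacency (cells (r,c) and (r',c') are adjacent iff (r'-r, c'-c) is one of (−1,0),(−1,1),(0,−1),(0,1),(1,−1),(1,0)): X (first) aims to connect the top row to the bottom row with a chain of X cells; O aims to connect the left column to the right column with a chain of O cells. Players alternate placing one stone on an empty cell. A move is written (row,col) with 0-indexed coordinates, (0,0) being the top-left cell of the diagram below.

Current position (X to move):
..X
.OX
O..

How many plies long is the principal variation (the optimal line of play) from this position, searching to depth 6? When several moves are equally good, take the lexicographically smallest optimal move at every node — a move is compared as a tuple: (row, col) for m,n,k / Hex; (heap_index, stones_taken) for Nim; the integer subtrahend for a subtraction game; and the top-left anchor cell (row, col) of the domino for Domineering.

PV length from [..X/.OX/O..]: 5 plies

p1 X@[..X/.OX/O..]: (0,0)[X.X/.OX/O..]+1* (0,1)[.XX/.OX/O..]+1 (1,0)[..X/XOX/O..]+1 (2,1)[..X/.OX/OX.]+1 (2,2)[..X/.OX/O.X]+1
p2 O@[X.X/.OX/O..]: (0,1)[XOX/.OX/O..]-1* (1,0)[X.X/OOX/O..]-1 (2,1)[X.X/.OX/OO.]-1 (2,2)[X.X/.OX/O.O]-1
p3 X@[XOX/.OX/O..]: (1,0)[XOX/XOX/O..]+1* (2,1)[XOX/.OX/OX.]+1 (2,2)[XOX/.OX/O.X]+1
p4 O@[XOX/XOX/O..]: (2,1)[XOX/XOX/OO.]-1* (2,2)[XOX/XOX/O.O]-1
p5 X@[XOX/XOX/OO.]: (2,2)[XOX/XOX/OOX]+1*
p6 O@[XOX/XOX/OOX] terminal -1; root [..X/.OX/O..] d6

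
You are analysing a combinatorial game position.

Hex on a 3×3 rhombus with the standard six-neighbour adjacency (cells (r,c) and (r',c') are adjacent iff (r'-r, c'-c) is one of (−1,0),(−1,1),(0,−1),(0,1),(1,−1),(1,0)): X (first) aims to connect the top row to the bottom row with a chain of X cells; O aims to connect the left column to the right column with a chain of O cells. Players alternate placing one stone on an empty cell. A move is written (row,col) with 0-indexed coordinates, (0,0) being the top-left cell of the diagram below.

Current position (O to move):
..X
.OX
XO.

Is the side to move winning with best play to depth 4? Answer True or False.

p1 O@[..X/.OX/XO.]: (0,0)[O.X/.OX/XO.]-1* (0,1)[.OX/.OX/XO.]-1 (1,0)[..X/OOX/XO.]-1 (2,2)[..X/.OX/XOO]-1
p2 X@[O.X/.OX/XO.]: (0,1)[OXX/.OX/XO.]+1* (1,0)[O.X/XOX/XO.]+1 (2,2)[O.X/.OX/XOX]+1
p3 O@[OXX/.OX/XO.]: (1,0)[OXX/OOX/XO.]-1* (2,2)[OXX/.OX/XOO]-1
p4 X@[OXX/OOX/XO.]: (2,2)[OXX/OOX/XOX]+1*
p5 O@[OXX/OOX/XOX] terminal -1; root [..X/.OX/XO.] d4

O winning at [..X/.OX/XO.]: False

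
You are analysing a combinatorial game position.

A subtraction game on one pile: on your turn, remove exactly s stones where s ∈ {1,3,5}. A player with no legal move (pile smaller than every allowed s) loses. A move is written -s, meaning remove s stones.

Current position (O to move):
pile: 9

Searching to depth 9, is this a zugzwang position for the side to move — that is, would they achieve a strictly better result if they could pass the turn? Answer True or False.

p1 O@[9]: -1[8]+1* -3[6]+1 -5[4]+1
p2 X@[8]: -1[7]-1* -3[5]-1 -5[3]-1
p3 O@[7]: -1[6]+1* -3[4]+1 -5[2]+1
p4 X@[6]: -1[5]-1* -3[3]-1 -5[1]-1
p5 O@[5]: -1[4]+1* -3[2]+1 -5[0]+1
p6 X@[4]: -1[3]-1* -3[1]-1
p7 O@[3]: -1[2]+1* -3[0]+1
p8 X@[2]: -1[1]-1*
p9 O@[1]: -1[0]+1*
p10 X@[0] terminal -1; root [9] d9
suppose O passes — search the same position with X to move:
pass> p1 X@[9]: -1[8]+1* -3[6]+1 -5[4]+1
pass> p2 O@[8]: -1[7]-1* -3[5]-1 -5[3]-1
pass> p3 X@[7]: -1[6]+1* -3[4]+1 -5[2]+1
pass> p4 O@[6]: -1[5]-1* -3[3]-1 -5[1]-1
pass> p5 X@[5]: -1[4]+1* -3[2]+1 -5[0]+1
pass> p6 O@[4]: -1[3]-1* -3[1]-1
pass> p7 X@[3]: -1[2]+1* -3[0]+1
pass> p8 O@[2]: -1[1]-1*
pass> p9 X@[1]: -1[0]+1*
pass> p10 O@[0] terminal -1; root [9] d9
for O: play +1, pass -1

zugzwang(9, O) = False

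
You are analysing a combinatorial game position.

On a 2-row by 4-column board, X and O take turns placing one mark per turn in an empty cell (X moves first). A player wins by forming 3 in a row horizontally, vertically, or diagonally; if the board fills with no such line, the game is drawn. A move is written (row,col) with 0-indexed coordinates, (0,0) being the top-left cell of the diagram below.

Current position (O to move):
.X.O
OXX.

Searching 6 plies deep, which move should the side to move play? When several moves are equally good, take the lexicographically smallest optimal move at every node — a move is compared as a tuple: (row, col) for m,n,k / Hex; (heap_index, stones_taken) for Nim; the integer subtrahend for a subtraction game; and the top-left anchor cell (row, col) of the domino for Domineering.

O's best at [.X.O/OXX.]: (1,3)

[.X.O/OXX.] O move#1: (0,0):-1/OX.O/OXX., (0,2):-1/.XOO/OXX., (1,3):+0/.X.O/OXXO*
[.X.O/OXXO] X move#2: (0,0):+0/XX.O/OXXO*, (0,2):+0/.XXO/OXXO
[XX.O/OXXO] O move#3: (0,2):+0/XXOO/OXXO*
[XXOO/OXXO] end (terminal +0, X#4); searched .X.O/OXX. to 6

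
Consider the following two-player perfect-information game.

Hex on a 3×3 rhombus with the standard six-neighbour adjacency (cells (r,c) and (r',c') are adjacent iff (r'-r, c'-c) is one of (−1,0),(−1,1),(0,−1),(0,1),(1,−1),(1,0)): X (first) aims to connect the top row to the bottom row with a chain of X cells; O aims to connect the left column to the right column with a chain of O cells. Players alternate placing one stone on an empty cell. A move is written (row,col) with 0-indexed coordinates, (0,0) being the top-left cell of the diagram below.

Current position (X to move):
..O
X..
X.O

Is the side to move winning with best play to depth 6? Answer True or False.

X winning at [..O/X../X.O]: True

p1 X@[..O/X../X.O]: (0,0)[X.O/X../X.O]+1* (0,1)[.XO/X../X.O]+1 (1,1)[..O/XX./X.O]+1 (1,2)[..O/X.X/X.O]+1 (2,1)[..O/X../XXO]+1
p2 O@[X.O/X../X.O] terminal -1; root [..O/X../X.O] d6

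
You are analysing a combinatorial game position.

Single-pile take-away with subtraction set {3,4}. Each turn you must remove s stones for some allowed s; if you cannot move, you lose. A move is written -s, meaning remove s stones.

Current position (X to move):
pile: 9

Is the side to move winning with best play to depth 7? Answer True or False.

X winning at [9]: False

p1 X@[9]: -3[6]-1* -4[5]-1
p2 O@[6]: -3[3]-1 -4[2]+1*
p3 X@[2] terminal -1; root [9] d7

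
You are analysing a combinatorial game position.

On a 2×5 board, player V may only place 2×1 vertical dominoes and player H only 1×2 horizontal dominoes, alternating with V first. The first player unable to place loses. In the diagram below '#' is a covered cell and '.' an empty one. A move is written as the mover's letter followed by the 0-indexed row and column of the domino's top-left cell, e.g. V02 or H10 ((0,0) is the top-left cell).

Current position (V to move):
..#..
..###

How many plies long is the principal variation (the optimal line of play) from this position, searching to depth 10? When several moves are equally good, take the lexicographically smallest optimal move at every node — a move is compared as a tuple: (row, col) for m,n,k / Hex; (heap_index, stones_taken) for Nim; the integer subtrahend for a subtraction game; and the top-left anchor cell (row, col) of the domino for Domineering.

PV length from [..#../..###]: 3 plies

p1 V@[..#../..###]: V00[#.#../#.###]+1* V01[.##../.####]+1
p2 H@[#.#../#.###]: H03[#.###/#.###]-1*
p3 V@[#.###/#.###]: V01[#####/#####]+1*
p4 H@[#####/#####] terminal -1; root [..#../..###] d10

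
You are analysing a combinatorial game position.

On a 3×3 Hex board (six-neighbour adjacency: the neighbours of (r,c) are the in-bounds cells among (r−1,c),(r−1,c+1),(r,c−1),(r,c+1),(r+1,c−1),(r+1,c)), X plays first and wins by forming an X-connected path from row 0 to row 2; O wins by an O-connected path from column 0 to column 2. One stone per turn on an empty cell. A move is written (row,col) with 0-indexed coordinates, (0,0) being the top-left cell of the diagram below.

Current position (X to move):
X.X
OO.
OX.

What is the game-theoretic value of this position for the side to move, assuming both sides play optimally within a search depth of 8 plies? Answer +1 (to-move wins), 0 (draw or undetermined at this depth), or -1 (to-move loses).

[X.X/OO./OX.] X move#1: (0,1):-1/XXX/OO./OX., (1,2):+1/X.X/OOX/OX.*, (2,2):-1/X.X/OO./OXX
[X.X/OOX/OX.] end (terminal -1, O#2); searched X.X/OO./OX. to 8

value(X.X/OO./OX., X) = +1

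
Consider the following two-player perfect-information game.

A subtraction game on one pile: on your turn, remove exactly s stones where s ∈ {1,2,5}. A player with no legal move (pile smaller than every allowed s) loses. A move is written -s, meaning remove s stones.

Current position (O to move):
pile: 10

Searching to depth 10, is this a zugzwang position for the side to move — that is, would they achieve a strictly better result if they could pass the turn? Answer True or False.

ply 1, O at 10 | -1=+1→9*; -2=-1→8; -5=-1→5
ply 2, X at 9 | -1=-1→8*; -2=-1→7; -5=-1→4
ply 3, O at 8 | -1=-1→7; -2=+1→6*; -5=+1→3
ply 4, X at 6 | -1=-1→5*; -2=-1→4; -5=-1→1
ply 5, O at 5 | -1=-1→4; -2=+1→3*; -5=+1→0
ply 6, X at 3 | -1=-1→2*; -2=-1→1
ply 7, O at 2 | -1=-1→1; -2=+1→0*
ply 8: 0 is terminal -1 (X); from 10 depth 10
suppose O passes — search the same position with X to move:
pass> ply 1, X at 10 | -1=+1→9*; -2=-1→8; -5=-1→5
pass> ply 2, O at 9 | -1=-1→8*; -2=-1→7; -5=-1→4
pass> ply 3, X at 8 | -1=-1→7; -2=+1→6*; -5=+1→3
pass> ply 4, O at 6 | -1=-1→5*; -2=-1→4; -5=-1→1
pass> ply 5, X at 5 | -1=-1→4; -2=+1→3*; -5=+1→0
pass> ply 6, O at 3 | -1=-1→2*; -2=-1→1
pass> ply 7, X at 2 | -1=-1→1; -2=+1→0*
pass> ply 8: 0 is terminal -1 (O); from 10 depth 10
for O: play +1, pass -1

zugzwang(10, O) = False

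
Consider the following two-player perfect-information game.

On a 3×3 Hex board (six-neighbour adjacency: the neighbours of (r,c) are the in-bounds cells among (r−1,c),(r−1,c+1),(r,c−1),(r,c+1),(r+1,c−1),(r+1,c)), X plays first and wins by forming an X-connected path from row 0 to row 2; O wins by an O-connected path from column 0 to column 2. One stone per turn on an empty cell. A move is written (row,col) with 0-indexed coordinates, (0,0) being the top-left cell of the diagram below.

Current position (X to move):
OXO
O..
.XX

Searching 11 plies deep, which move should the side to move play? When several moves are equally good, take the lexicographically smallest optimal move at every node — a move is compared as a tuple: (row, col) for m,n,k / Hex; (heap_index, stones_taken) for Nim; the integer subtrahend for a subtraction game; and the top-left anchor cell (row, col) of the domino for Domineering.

p1 X@[OXO/O../.XX]: (1,1)[OXO/OX./.XX]+1* (1,2)[OXO/O.X/.XX]-1 (2,0)[OXO/O../XXX]-1
p2 O@[OXO/OX./.XX] terminal -1; root [OXO/O../.XX] d11

X's best at [OXO/O../.XX]: (1,1)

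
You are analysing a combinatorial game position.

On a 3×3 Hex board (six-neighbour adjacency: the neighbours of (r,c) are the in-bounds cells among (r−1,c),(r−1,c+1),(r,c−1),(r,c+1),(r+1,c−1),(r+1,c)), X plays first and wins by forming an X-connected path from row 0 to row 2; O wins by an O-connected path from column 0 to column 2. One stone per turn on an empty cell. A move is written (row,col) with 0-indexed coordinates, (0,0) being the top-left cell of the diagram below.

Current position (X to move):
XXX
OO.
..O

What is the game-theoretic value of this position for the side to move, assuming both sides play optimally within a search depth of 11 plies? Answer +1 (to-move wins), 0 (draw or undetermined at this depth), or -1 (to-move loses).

value(XXX/OO./..O, X) = -1

[XXX/OO./..O] X move#1: (1,2):-1/XXX/OOX/..O*, (2,0):-1/XXX/OO./X.O, (2,1):-1/XXX/OO./.XO
[XXX/OOX/..O] O move#2: (2,0):-1/XXX/OOX/O.O, (2,1):+1/XXX/OOX/.OO*
[XXX/OOX/.OO] end (terminal -1, X#3); searched XXX/OO./..O to 11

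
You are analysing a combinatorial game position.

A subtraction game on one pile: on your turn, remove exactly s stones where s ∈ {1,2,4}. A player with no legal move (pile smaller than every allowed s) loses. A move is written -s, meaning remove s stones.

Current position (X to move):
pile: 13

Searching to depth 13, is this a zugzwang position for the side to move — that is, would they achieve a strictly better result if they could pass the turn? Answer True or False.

p1 X@[13]: -1[12]+1* -2[11]-1 -4[9]+1
p2 O@[12]: -1[11]-1* -2[10]-1 -4[8]-1
p3 X@[11]: -1[10]-1 -2[9]+1* -4[7]-1
p4 O@[9]: -1[8]-1* -2[7]-1 -4[5]-1
p5 X@[8]: -1[7]-1 -2[6]+1* -4[4]-1
p6 O@[6]: -1[5]-1* -2[4]-1 -4[2]-1
p7 X@[5]: -1[4]-1 -2[3]+1* -4[1]-1
p8 O@[3]: -1[2]-1* -2[1]-1
p9 X@[2]: -1[1]-1 -2[0]+1*
p10 O@[0] terminal -1; root [13] d13
if X skipped the turn, O would face:
~ p1 O@[13]: -1[12]+1* -2[11]-1 -4[9]+1
~ p2 X@[12]: -1[11]-1* -2[10]-1 -4[8]-1
~ p3 O@[11]: -1[10]-1 -2[9]+1* -4[7]-1
~ p4 X@[9]: -1[8]-1* -2[7]-1 -4[5]-1
~ p5 O@[8]: -1[7]-1 -2[6]+1* -4[4]-1
~ p6 X@[6]: -1[5]-1* -2[4]-1 -4[2]-1
~ p7 O@[5]: -1[4]-1 -2[3]+1* -4[1]-1
~ p8 X@[3]: -1[2]-1* -2[1]-1
~ p9 O@[2]: -1[1]-1 -2[0]+1*
~ p10 X@[0] terminal -1; root [13] d13
compare (X): move=+1 vs pass=-1

zugzwang(13, X) = False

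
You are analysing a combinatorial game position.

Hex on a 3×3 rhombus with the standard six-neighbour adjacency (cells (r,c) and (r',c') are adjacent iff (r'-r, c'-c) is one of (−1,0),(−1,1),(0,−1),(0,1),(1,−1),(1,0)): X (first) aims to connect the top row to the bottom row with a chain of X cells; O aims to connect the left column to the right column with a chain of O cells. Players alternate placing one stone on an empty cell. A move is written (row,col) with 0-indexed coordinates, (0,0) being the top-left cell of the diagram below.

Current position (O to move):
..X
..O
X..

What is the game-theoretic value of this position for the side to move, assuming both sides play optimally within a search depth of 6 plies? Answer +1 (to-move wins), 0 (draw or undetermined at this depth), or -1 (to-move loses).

value(..X/..O/X.., O) = -1

p1 O@[..X/..O/X..]: (0,0)[O.X/..O/X..]-1* (0,1)[.OX/..O/X..]-1 (1,0)[..X/O.O/X..]-1 (1,1)[..X/.OO/X..]-1 (2,1)[..X/..O/XO.]-1 (2,2)[..X/..O/X.O]-1
p2 X@[O.X/..O/X..]: (0,1)[OXX/..O/X..]+1* (1,0)[O.X/X.O/X..]+1 (1,1)[O.X/.XO/X..]+1 (2,1)[O.X/..O/XX.]-1 (2,2)[O.X/..O/X.X]-1
p3 O@[OXX/..O/X..]: (1,0)[OXX/O.O/X..]-1* (1,1)[OXX/.OO/X..]-1 (2,1)[OXX/..O/XO.]-1 (2,2)[OXX/..O/X.O]-1
p4 X@[OXX/O.O/X..]: (1,1)[OXX/OXO/X..]+1* (2,1)[OXX/O.O/XX.]-1 (2,2)[OXX/O.O/X.X]-1
p5 O@[OXX/OXO/X..] terminal -1; root [..X/..O/X..] d6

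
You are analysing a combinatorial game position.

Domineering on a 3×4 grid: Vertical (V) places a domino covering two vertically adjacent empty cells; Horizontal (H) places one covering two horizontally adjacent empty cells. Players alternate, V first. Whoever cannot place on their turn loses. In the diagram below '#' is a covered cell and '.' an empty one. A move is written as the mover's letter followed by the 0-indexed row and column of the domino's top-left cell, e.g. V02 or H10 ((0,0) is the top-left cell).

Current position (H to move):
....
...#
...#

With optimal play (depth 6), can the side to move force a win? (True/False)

H winning at [..../...#/...#]: True

[..../...#/...#] H move#1: H00:-1/##../...#/...#, H01:-1/.##./...#/...#, H02:-1/..##/...#/...#, H10:+1/..../##.#/...#*, H11:+1/..../.###/...#, H20:-1/..../...#/##.#, H21:-1/..../...#/.###
[..../##.#/...#] V move#2: V02:-1/..#./####/...#*, V12:-1/..../####/..##
[..#./####/...#] H move#3: H00:+1/###./####/...#*, H20:+1/..#./####/##.#, H21:+1/..#./####/.###
[###./####/...#] end (terminal -1, V#4); searched ..../...#/...# to 6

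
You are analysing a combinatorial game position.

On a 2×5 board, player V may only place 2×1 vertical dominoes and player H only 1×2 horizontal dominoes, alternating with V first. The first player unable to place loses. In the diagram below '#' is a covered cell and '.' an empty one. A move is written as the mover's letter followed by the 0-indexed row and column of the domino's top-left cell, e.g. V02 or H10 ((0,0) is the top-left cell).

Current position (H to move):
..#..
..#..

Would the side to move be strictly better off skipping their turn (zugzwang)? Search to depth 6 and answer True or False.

zugzwang(..#../..#.., H) = True

ply 1, H at ..#../..#.. | H00=-1→###../..#..*; H03=-1→..###/..#..; H10=-1→..#../###..; H13=-1→..#../..###
ply 2, V at ###../..#.. | V03=+1→####./..##.*; V04=+1→###.#/..#.#
ply 3, H at ####./..##. | H10=-1→####./####.*
ply 4, V at ####./####. | V04=+1→#####/#####*
ply 5: #####/##### is terminal -1 (H); from ..#../..#.. depth 6
pass branch (V moves first from the same position):
  | ply 1, V at ..#../..#.. | V00=-1→#.#../#.#..*; V01=-1→.##../.##..; V03=-1→..##./..##.; V04=-1→..#.#/..#.#
  | ply 2, H at #.#../#.#.. | H03=+1→#.###/#.#..*; H13=+1→#.#../#.###
  | ply 3, V at #.###/#.#.. | V01=-1→#####/###..*
  | ply 4, H at #####/###.. | H13=+1→#####/#####*
  | ply 5: #####/##### is terminal -1 (V); from ..#../..#.. depth 6
H moving scores -1; H passing scores +1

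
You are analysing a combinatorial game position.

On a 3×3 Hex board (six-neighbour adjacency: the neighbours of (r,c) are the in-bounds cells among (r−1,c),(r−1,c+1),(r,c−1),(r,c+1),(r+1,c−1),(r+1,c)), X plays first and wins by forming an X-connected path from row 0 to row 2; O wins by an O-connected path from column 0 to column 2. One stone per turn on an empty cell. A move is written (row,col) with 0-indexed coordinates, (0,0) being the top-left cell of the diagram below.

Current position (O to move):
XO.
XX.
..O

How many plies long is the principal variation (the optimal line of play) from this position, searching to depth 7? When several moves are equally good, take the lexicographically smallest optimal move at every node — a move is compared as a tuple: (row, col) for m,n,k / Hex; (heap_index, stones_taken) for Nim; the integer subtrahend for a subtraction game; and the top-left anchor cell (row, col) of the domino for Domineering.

PV length from [XO./XX./..O]: 4 plies

ply 1, O at XO./XX./..O | (0,2)=-1→XOO/XX./..O*; (1,2)=-1→XO./XXO/..O; (2,0)=-1→XO./XX./O.O; (2,1)=-1→XO./XX./.OO
ply 2, X at XOO/XX./..O | (1,2)=+1→XOO/XXX/..O*; (2,0)=+1→XOO/XX./X.O; (2,1)=+1→XOO/XX./.XO
ply 3, O at XOO/XXX/..O | (2,0)=-1→XOO/XXX/O.O*; (2,1)=-1→XOO/XXX/.OO
ply 4, X at XOO/XXX/O.O | (2,1)=+1→XOO/XXX/OXO*
ply 5: XOO/XXX/OXO is terminal -1 (O); from XO./XX./..O depth 7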